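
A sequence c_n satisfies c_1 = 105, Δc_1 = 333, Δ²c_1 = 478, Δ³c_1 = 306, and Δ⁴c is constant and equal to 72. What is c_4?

2844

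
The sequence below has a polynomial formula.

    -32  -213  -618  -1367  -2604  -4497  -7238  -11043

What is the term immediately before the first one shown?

21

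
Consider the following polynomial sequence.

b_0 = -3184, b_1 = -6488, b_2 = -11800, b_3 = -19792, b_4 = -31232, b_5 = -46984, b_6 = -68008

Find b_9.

Δ: -3304  -5312  -7992  -11440  -15752  -21024
Δ²: -2008  -2680  -3448  -4312  -5272
Δ³: -672  -768  -864  -960
Δ⁴: -96  -96  -96
Constant fourth difference = -96, so extend:
-960 − 96 = -1056;  -5272 − 1056 = -6328;  -21024 − 6328 = -27352;  -68008 − 27352 = -95360
-1056 − 96 = -1152;  -6328 − 1152 = -7480;  -27352 − 7480 = -34832;  -95360 − 34832 = -130192
-1152 − 96 = -1248;  -7480 − 1248 = -8728;  -34832 − 8728 = -43560;  -130192 − 43560 = -173752

-173752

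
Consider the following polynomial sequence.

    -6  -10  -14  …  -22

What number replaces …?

Using the first 3 terms:
-4  -4
Constant first difference = -4.
Extend forward: -14 − 4 = -18

-18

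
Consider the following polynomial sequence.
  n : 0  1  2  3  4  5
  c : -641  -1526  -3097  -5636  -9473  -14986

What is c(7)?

-885, -1571, -2539, -3837, -5513
-686, -968, -1298, -1676
-282, -330, -378
-48, -48
Constant fourth difference = -48, so extend:
-378 − 48 = -426;  -1676 − 426 = -2102;  -5513 − 2102 = -7615;  -14986 − 7615 = -22601
-426 − 48 = -474;  -2102 − 474 = -2576;  -7615 − 2576 = -10191;  -22601 − 10191 = -32792

-32792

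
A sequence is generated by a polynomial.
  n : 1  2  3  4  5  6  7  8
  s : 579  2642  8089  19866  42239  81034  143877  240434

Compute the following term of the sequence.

382651

First differences: 2063 , 5447 , 11777 , 22373 , 38795 , 62843 , 96557
Second differences: 3384 , 6330 , 10596 , 16422 , 24048 , 33714
Third differences: 2946 , 4266 , 5826 , 7626 , 9666
Fourth differences: 1320 , 1560 , 1800 , 2040
Fifth differences: 240 , 240 , 240
Constant fifth difference = 240, so extend:
2040 + 240 = 2280;  9666 + 2280 = 11946;  33714 + 11946 = 45660;  96557 + 45660 = 142217;  240434 + 142217 = 382651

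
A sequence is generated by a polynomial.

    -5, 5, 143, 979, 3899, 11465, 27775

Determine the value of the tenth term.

200749

First differences: 10, 138, 836, 2920, 7566, 16310
Second differences: 128, 698, 2084, 4646, 8744
Third differences: 570, 1386, 2562, 4098
Fourth differences: 816, 1176, 1536
Fifth differences: 360, 360
Constant fifth difference = 360, so extend:
1536 + 360 = 1896;  4098 + 1896 = 5994;  8744 + 5994 = 14738;  16310 + 14738 = 31048;  27775 + 31048 = 58823
1896 + 360 = 2256;  5994 + 2256 = 8250;  14738 + 8250 = 22988;  31048 + 22988 = 54036;  58823 + 54036 = 112859
2256 + 360 = 2616;  8250 + 2616 = 10866;  22988 + 10866 = 33854;  54036 + 33854 = 87890;  112859 + 87890 = 200749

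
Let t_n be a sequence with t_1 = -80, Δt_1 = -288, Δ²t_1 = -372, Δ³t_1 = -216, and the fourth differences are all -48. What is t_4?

Build the table forward from the leading diagonal:
Fourth differences: -48, -48, -48, -48
Third differences: -216, -264, -312, -360
Second differences: -372, -588, -852, -1164
First differences: -288, -660, -1248, -2100
t: -80, -368, -1028, -2276

-2276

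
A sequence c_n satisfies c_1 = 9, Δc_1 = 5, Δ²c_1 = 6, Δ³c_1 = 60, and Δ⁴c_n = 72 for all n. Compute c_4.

Build the table forward from the leading diagonal:
Δ⁴: 72  72  72  72
Δ³: 60  132  204  276
Δ²: 6  66  198  402
Δ: 5  11  77  275
c: 9  14  25  102

102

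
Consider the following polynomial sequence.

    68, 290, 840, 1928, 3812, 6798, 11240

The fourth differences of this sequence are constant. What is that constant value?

48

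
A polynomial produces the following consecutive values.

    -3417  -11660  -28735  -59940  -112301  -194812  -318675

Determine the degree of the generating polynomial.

5

First differences: -8243, -17075, -31205, -52361, -82511, -123863
Second differences: -8832, -14130, -21156, -30150, -41352
Third differences: -5298, -7026, -8994, -11202
Fourth differences: -1728, -1968, -2208
Fifth differences: -240, -240
The fifth differences are constant, so the polynomial has degree 5.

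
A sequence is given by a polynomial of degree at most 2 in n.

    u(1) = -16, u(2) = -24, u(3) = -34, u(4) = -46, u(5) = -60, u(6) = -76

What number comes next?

-94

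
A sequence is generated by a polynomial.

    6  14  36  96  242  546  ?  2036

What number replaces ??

1104

Using the first 6 terms:
D1: 8  22  60  146  304
D2: 14  38  86  158
D3: 24  48  72
D4: 24  24
Constant fourth difference = 24.
Extend forward: 72 + 24 = 96;  158 + 96 = 254;  304 + 254 = 558;  546 + 558 = 1104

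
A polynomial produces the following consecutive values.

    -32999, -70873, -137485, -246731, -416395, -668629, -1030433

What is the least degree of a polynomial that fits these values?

Δ: -37874, -66612, -109246, -169664, -252234, -361804
Δ²: -28738, -42634, -60418, -82570, -109570
Δ³: -13896, -17784, -22152, -27000
Δ⁴: -3888, -4368, -4848
Δ⁵: -480, -480
The fifth differences are constant, so the polynomial has degree 5.

5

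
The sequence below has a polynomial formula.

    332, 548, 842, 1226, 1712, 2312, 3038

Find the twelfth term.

8978

Δ: 216 , 294 , 384 , 486 , 600 , 726
Δ²: 78 , 90 , 102 , 114 , 126
Δ³: 12 , 12 , 12 , 12
The third differences are constant (12).
126 + 12 = 138;  726 + 138 = 864;  3038 + 864 = 3902
138 + 12 = 150;  864 + 150 = 1014;  3902 + 1014 = 4916
150 + 12 = 162;  1014 + 162 = 1176;  4916 + 1176 = 6092
162 + 12 = 174;  1176 + 174 = 1350;  6092 + 1350 = 7442
174 + 12 = 186;  1350 + 186 = 1536;  7442 + 1536 = 8978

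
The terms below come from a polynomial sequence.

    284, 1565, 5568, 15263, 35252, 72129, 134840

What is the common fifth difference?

360

Δ: 1281, 4003, 9695, 19989, 36877, 62711
Δ²: 2722, 5692, 10294, 16888, 25834
Δ³: 2970, 4602, 6594, 8946
Δ⁴: 1632, 1992, 2352
Δ⁵: 360, 360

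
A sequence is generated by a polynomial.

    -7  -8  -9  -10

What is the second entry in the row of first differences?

-1

First differences: -1, -1, -1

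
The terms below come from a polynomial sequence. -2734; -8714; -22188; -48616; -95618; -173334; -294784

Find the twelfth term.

-2260704

D1: -5980, -13474, -26428, -47002, -77716, -121450
D2: -7494, -12954, -20574, -30714, -43734
D3: -5460, -7620, -10140, -13020
D4: -2160, -2520, -2880
D5: -360, -360
Constant fifth difference = -360, so extend:
-2880 − 360 = -3240;  -13020 − 3240 = -16260;  -43734 − 16260 = -59994;  -121450 − 59994 = -181444;  -294784 − 181444 = -476228
-3240 − 360 = -3600;  -16260 − 3600 = -19860;  -59994 − 19860 = -79854;  -181444 − 79854 = -261298;  -476228 − 261298 = -737526
-3600 − 360 = -3960;  -19860 − 3960 = -23820;  -79854 − 23820 = -103674;  -261298 − 103674 = -364972;  -737526 − 364972 = -1102498
-3960 − 360 = -4320;  -23820 − 4320 = -28140;  -103674 − 28140 = -131814;  -364972 − 131814 = -496786;  -1102498 − 496786 = -1599284
-4320 − 360 = -4680;  -28140 − 4680 = -32820;  -131814 − 32820 = -164634;  -496786 − 164634 = -661420;  -1599284 − 661420 = -2260704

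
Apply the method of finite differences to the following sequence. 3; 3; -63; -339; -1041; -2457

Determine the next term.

-4947

First differences: 0 , -66 , -276 , -702 , -1416
Second differences: -66 , -210 , -426 , -714
Third differences: -144 , -216 , -288
Fourth differences: -72 , -72
Fourth differences constant at -72.
-288 − 72 = -360;  -714 − 360 = -1074;  -1416 − 1074 = -2490;  -2457 − 2490 = -4947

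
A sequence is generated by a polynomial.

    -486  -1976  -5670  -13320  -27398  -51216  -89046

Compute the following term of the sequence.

-146240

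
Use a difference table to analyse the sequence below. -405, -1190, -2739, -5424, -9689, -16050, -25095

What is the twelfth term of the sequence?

Δ: -785, -1549, -2685, -4265, -6361, -9045
Δ²: -764, -1136, -1580, -2096, -2684
Δ³: -372, -444, -516, -588
Δ⁴: -72, -72, -72
Constant fourth difference = -72, so extend:
-588 − 72 = -660;  -2684 − 660 = -3344;  -9045 − 3344 = -12389;  -25095 − 12389 = -37484
-660 − 72 = -732;  -3344 − 732 = -4076;  -12389 − 4076 = -16465;  -37484 − 16465 = -53949
-732 − 72 = -804;  -4076 − 804 = -4880;  -16465 − 4880 = -21345;  -53949 − 21345 = -75294
-804 − 72 = -876;  -4880 − 876 = -5756;  -21345 − 5756 = -27101;  -75294 − 27101 = -102395
-876 − 72 = -948;  -5756 − 948 = -6704;  -27101 − 6704 = -33805;  -102395 − 33805 = -136200

-136200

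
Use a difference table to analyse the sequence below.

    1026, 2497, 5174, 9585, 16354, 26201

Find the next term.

39942

D1: 1471  2677  4411  6769  9847
D2: 1206  1734  2358  3078
D3: 528  624  720
D4: 96  96
The fourth differences are constant (96).
720 + 96 = 816;  3078 + 816 = 3894;  9847 + 3894 = 13741;  26201 + 13741 = 39942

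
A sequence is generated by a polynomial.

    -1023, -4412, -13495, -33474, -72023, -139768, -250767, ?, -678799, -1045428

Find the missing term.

-422990

Using the first 7 terms:
-3389  -9083  -19979  -38549  -67745  -110999
-5694  -10896  -18570  -29196  -43254
-5202  -7674  -10626  -14058
-2472  -2952  -3432
-480  -480
Constant fifth difference = -480.
Extend forward: -3432 − 480 = -3912;  -14058 − 3912 = -17970;  -43254 − 17970 = -61224;  -110999 − 61224 = -172223;  -250767 − 172223 = -422990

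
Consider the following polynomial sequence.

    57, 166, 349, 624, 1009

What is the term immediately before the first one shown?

4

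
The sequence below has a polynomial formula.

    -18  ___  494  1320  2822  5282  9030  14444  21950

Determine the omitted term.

110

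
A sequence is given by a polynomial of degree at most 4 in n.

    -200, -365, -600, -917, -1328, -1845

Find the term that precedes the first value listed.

-93

Δ: -165, -235, -317, -411, -517
Δ²: -70, -82, -94, -106
Δ³: -12, -12, -12
The third differences are constant at -12.
Work back: -70 + 12 = -58;  -165 + 58 = -107;  -200 + 107 = -93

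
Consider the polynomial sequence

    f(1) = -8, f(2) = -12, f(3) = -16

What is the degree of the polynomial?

1

First differences: -4, -4
The first differences are constant, so the polynomial has degree 1.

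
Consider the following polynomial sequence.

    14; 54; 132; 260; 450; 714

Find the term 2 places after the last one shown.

1512

40 , 78 , 128 , 190 , 264
38 , 50 , 62 , 74
12 , 12 , 12
Third differences constant at 12.
74 + 12 = 86;  264 + 86 = 350;  714 + 350 = 1064
86 + 12 = 98;  350 + 98 = 448;  1064 + 448 = 1512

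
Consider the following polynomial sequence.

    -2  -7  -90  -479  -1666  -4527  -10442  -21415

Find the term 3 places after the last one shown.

-116602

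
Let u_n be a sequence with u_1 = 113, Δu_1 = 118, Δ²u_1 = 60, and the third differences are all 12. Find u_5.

Build the table forward from the leading diagonal:
D3: 12  12  12  12  12
D2: 60  72  84  96  108
D1: 118  178  250  334  430
u: 113  231  409  659  993

993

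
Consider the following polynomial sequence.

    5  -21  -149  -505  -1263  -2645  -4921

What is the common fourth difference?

-48

Δ: -26, -128, -356, -758, -1382, -2276
Δ²: -102, -228, -402, -624, -894
Δ³: -126, -174, -222, -270
Δ⁴: -48, -48, -48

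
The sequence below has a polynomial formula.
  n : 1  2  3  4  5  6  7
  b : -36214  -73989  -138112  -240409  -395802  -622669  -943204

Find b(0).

Δ: -37775  -64123  -102297  -155393  -226867  -320535
Δ²: -26348  -38174  -53096  -71474  -93668
Δ³: -11826  -14922  -18378  -22194
Δ⁴: -3096  -3456  -3816
Δ⁵: -360  -360
The fifth differences are constant at -360.
Work back: -3096 + 360 = -2736;  -11826 + 2736 = -9090;  -26348 + 9090 = -17258;  -37775 + 17258 = -20517;  -36214 + 20517 = -15697

-15697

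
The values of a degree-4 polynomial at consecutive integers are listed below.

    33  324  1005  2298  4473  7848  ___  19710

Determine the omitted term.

Using the first 6 terms:
D1: 291, 681, 1293, 2175, 3375
D2: 390, 612, 882, 1200
D3: 222, 270, 318
D4: 48, 48
Constant fourth difference = 48.
Extend forward: 318 + 48 = 366;  1200 + 366 = 1566;  3375 + 1566 = 4941;  7848 + 4941 = 12789

12789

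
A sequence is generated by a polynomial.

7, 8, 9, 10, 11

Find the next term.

1  1  1  1
The first differences are constant (1).
11 + 1 = 12

12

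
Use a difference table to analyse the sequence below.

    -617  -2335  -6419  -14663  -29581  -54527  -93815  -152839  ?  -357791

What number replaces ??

Using the first 8 terms:
First differences: -1718  -4084  -8244  -14918  -24946  -39288  -59024
Second differences: -2366  -4160  -6674  -10028  -14342  -19736
Third differences: -1794  -2514  -3354  -4314  -5394
Fourth differences: -720  -840  -960  -1080
Fifth differences: -120  -120  -120
Constant fifth difference = -120.
Extend forward: -1080 − 120 = -1200;  -5394 − 1200 = -6594;  -19736 − 6594 = -26330;  -59024 − 26330 = -85354;  -152839 − 85354 = -238193

-238193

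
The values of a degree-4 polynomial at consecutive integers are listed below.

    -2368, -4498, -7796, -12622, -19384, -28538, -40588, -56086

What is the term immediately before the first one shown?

Δ: -2130  -3298  -4826  -6762  -9154  -12050  -15498
Δ²: -1168  -1528  -1936  -2392  -2896  -3448
Δ³: -360  -408  -456  -504  -552
Δ⁴: -48  -48  -48  -48
The fourth differences are constant at -48.
Work back: -360 + 48 = -312;  -1168 + 312 = -856;  -2130 + 856 = -1274;  -2368 + 1274 = -1094

-1094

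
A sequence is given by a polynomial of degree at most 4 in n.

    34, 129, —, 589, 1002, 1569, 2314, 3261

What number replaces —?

Using the last 5 terms:
First differences: 413, 567, 745, 947
Second differences: 154, 178, 202
Third differences: 24, 24
Constant third difference = 24.
Extend backward: 154 − 24 = 130;  413 − 130 = 283;  589 − 283 = 306

306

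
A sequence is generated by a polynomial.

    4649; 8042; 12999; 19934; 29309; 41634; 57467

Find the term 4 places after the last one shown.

3393, 4957, 6935, 9375, 12325, 15833
1564, 1978, 2440, 2950, 3508
414, 462, 510, 558
48, 48, 48
Constant fourth difference = 48, so extend:
558 + 48 = 606;  3508 + 606 = 4114;  15833 + 4114 = 19947;  57467 + 19947 = 77414
606 + 48 = 654;  4114 + 654 = 4768;  19947 + 4768 = 24715;  77414 + 24715 = 102129
654 + 48 = 702;  4768 + 702 = 5470;  24715 + 5470 = 30185;  102129 + 30185 = 132314
702 + 48 = 750;  5470 + 750 = 6220;  30185 + 6220 = 36405;  132314 + 36405 = 168719

168719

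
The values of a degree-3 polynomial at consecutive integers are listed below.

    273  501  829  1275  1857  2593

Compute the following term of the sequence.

Δ: 228, 328, 446, 582, 736
Δ²: 100, 118, 136, 154
Δ³: 18, 18, 18
The third differences are constant (18).
154 + 18 = 172;  736 + 172 = 908;  2593 + 908 = 3501

3501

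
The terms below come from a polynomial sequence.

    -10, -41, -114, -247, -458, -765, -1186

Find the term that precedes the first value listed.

-31, -73, -133, -211, -307, -421
-42, -60, -78, -96, -114
-18, -18, -18, -18
The third differences are constant at -18.
Work back: -42 + 18 = -24;  -31 + 24 = -7;  -10 + 7 = -3

-3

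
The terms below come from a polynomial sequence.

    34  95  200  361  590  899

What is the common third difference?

12

Δ: 61, 105, 161, 229, 309
Δ²: 44, 56, 68, 80
Δ³: 12, 12, 12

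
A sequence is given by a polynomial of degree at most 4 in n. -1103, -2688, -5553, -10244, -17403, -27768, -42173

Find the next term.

-61548

D1: -1585, -2865, -4691, -7159, -10365, -14405
D2: -1280, -1826, -2468, -3206, -4040
D3: -546, -642, -738, -834
D4: -96, -96, -96
Fourth differences constant at -96.
-834 − 96 = -930;  -4040 − 930 = -4970;  -14405 − 4970 = -19375;  -42173 − 19375 = -61548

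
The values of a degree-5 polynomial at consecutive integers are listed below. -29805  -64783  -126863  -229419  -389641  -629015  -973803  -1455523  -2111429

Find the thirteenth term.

-7449633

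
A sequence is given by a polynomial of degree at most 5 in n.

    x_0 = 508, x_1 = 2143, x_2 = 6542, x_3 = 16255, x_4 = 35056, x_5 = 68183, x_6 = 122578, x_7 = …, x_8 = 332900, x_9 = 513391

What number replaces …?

207127

Using the first 7 terms:
D1: 1635, 4399, 9713, 18801, 33127, 54395
D2: 2764, 5314, 9088, 14326, 21268
D3: 2550, 3774, 5238, 6942
D4: 1224, 1464, 1704
D5: 240, 240
Constant fifth difference = 240.
Extend forward: 1704 + 240 = 1944;  6942 + 1944 = 8886;  21268 + 8886 = 30154;  54395 + 30154 = 84549;  122578 + 84549 = 207127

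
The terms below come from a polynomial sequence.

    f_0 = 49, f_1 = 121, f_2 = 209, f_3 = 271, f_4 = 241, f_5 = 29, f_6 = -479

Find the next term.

First differences: 72, 88, 62, -30, -212, -508
Second differences: 16, -26, -92, -182, -296
Third differences: -42, -66, -90, -114
Fourth differences: -24, -24, -24
Fourth differences constant at -24.
-114 − 24 = -138;  -296 − 138 = -434;  -508 − 434 = -942;  -479 − 942 = -1421

-1421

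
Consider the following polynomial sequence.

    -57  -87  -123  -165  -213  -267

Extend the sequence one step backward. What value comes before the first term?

-30  -36  -42  -48  -54
-6  -6  -6  -6
The second differences are constant at -6.
Work back: -30 + 6 = -24;  -57 + 24 = -33

-33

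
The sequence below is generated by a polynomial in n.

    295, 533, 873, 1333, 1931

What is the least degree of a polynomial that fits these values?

Δ: 238, 340, 460, 598
Δ²: 102, 120, 138
Δ³: 18, 18
The third differences are constant, so the polynomial has degree 3.

3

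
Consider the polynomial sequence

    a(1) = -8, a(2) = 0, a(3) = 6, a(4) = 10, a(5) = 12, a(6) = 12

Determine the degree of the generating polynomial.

Δ: 8, 6, 4, 2, 0
Δ²: -2, -2, -2, -2
The second differences are constant, so the polynomial has degree 2.

2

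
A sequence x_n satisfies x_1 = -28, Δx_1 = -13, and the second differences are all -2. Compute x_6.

-113

Build the table forward from the leading diagonal:
D2: -2  -2  -2  -2  -2  -2
D1: -13  -15  -17  -19  -21  -23
x: -28  -41  -56  -73  -92  -113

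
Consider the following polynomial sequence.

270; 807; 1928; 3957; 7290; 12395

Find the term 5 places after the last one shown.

First differences: 537, 1121, 2029, 3333, 5105
Second differences: 584, 908, 1304, 1772
Third differences: 324, 396, 468
Fourth differences: 72, 72
Fourth differences constant at 72.
468 + 72 = 540;  1772 + 540 = 2312;  5105 + 2312 = 7417;  12395 + 7417 = 19812
540 + 72 = 612;  2312 + 612 = 2924;  7417 + 2924 = 10341;  19812 + 10341 = 30153
612 + 72 = 684;  2924 + 684 = 3608;  10341 + 3608 = 13949;  30153 + 13949 = 44102
684 + 72 = 756;  3608 + 756 = 4364;  13949 + 4364 = 18313;  44102 + 18313 = 62415
756 + 72 = 828;  4364 + 828 = 5192;  18313 + 5192 = 23505;  62415 + 23505 = 85920

85920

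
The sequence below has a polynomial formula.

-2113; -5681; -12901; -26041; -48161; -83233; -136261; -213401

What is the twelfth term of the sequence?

-3568 , -7220 , -13140 , -22120 , -35072 , -53028 , -77140
-3652 , -5920 , -8980 , -12952 , -17956 , -24112
-2268 , -3060 , -3972 , -5004 , -6156
-792 , -912 , -1032 , -1152
-120 , -120 , -120
Constant fifth difference = -120, so extend:
-1152 − 120 = -1272;  -6156 − 1272 = -7428;  -24112 − 7428 = -31540;  -77140 − 31540 = -108680;  -213401 − 108680 = -322081
-1272 − 120 = -1392;  -7428 − 1392 = -8820;  -31540 − 8820 = -40360;  -108680 − 40360 = -149040;  -322081 − 149040 = -471121
-1392 − 120 = -1512;  -8820 − 1512 = -10332;  -40360 − 10332 = -50692;  -149040 − 50692 = -199732;  -471121 − 199732 = -670853
-1512 − 120 = -1632;  -10332 − 1632 = -11964;  -50692 − 11964 = -62656;  -199732 − 62656 = -262388;  -670853 − 262388 = -933241

-933241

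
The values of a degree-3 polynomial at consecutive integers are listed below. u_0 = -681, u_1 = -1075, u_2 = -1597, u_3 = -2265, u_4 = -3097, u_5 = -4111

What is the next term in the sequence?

-5325

Δ: -394  -522  -668  -832  -1014
Δ²: -128  -146  -164  -182
Δ³: -18  -18  -18
Third differences constant at -18.
-182 − 18 = -200;  -1014 − 200 = -1214;  -4111 − 1214 = -5325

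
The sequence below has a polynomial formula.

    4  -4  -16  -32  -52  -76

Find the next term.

D1: -8 , -12 , -16 , -20 , -24
D2: -4 , -4 , -4 , -4
Second differences constant at -4.
-24 − 4 = -28;  -76 − 28 = -104

-104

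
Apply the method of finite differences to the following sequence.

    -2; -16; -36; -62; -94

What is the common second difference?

D1: -14, -20, -26, -32
D2: -6, -6, -6

-6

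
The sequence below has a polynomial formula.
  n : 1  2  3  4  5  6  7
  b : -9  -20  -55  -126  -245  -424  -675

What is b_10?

-1980

D1: -11, -35, -71, -119, -179, -251
D2: -24, -36, -48, -60, -72
D3: -12, -12, -12, -12
Constant third difference = -12, so extend:
-72 − 12 = -84;  -251 − 84 = -335;  -675 − 335 = -1010
-84 − 12 = -96;  -335 − 96 = -431;  -1010 − 431 = -1441
-96 − 12 = -108;  -431 − 108 = -539;  -1441 − 539 = -1980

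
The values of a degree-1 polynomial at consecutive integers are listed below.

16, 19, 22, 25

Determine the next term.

Δ: 3, 3, 3
First differences constant at 3.
25 + 3 = 28

28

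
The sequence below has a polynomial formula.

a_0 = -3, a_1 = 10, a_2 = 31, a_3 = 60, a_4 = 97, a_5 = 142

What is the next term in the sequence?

195

D1: 13  21  29  37  45
D2: 8  8  8  8
Second differences constant at 8.
45 + 8 = 53;  142 + 53 = 195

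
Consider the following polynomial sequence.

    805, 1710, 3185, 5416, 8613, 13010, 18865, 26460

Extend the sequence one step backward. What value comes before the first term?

308

First differences: 905  1475  2231  3197  4397  5855  7595
Second differences: 570  756  966  1200  1458  1740
Third differences: 186  210  234  258  282
Fourth differences: 24  24  24  24
The fourth differences are constant at 24.
Work back: 186 − 24 = 162;  570 − 162 = 408;  905 − 408 = 497;  805 − 497 = 308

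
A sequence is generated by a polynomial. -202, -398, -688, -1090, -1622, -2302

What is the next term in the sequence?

-196 , -290 , -402 , -532 , -680
-94 , -112 , -130 , -148
-18 , -18 , -18
Third differences constant at -18.
-148 − 18 = -166;  -680 − 166 = -846;  -2302 − 846 = -3148

-3148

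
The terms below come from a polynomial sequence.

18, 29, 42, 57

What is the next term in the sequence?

11, 13, 15
2, 2
Constant second difference = 2, so extend:
15 + 2 = 17;  57 + 17 = 74

74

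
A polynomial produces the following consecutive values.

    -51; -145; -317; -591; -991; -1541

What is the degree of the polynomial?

3

Δ: -94, -172, -274, -400, -550
Δ²: -78, -102, -126, -150
Δ³: -24, -24, -24
The third differences are constant, so the polynomial has degree 3.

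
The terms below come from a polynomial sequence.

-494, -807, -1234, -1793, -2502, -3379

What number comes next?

First differences: -313, -427, -559, -709, -877
Second differences: -114, -132, -150, -168
Third differences: -18, -18, -18
Third differences constant at -18.
-168 − 18 = -186;  -877 − 186 = -1063;  -3379 − 1063 = -4442

-4442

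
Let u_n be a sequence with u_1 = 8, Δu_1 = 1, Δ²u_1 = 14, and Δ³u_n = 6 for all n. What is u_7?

Build the table forward from the leading diagonal:
Δ³: 6  6  6  6  6  6  6
Δ²: 14  20  26  32  38  44  50
Δ: 1  15  35  61  93  131  175
u: 8  9  24  59  120  213  344

344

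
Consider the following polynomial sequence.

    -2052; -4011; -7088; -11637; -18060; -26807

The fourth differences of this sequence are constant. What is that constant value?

Δ: -1959, -3077, -4549, -6423, -8747
Δ²: -1118, -1472, -1874, -2324
Δ³: -354, -402, -450
Δ⁴: -48, -48

-48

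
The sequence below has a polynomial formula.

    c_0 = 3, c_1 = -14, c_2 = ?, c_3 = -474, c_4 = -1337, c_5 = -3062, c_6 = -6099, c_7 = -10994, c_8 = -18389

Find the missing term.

-119

Using the last 6 terms:
First differences: -863  -1725  -3037  -4895  -7395
Second differences: -862  -1312  -1858  -2500
Third differences: -450  -546  -642
Fourth differences: -96  -96
Constant fourth difference = -96.
Extend backward: -450 + 96 = -354;  -862 + 354 = -508;  -863 + 508 = -355;  -474 + 355 = -119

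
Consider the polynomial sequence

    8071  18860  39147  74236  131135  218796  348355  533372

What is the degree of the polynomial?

5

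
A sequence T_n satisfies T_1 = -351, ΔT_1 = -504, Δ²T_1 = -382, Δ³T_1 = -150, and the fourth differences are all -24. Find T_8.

Build the table forward from the leading diagonal:
Δ⁴: -24, -24, -24, -24, -24, -24, -24, -24
Δ³: -150, -174, -198, -222, -246, -270, -294, -318
Δ²: -382, -532, -706, -904, -1126, -1372, -1642, -1936
Δ: -504, -886, -1418, -2124, -3028, -4154, -5526, -7168
T: -351, -855, -1741, -3159, -5283, -8311, -12465, -17991

-17991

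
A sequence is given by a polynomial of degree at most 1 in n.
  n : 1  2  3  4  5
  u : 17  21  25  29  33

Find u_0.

D1: 4  4  4  4
The first differences are constant at 4.
Work back: 17 − 4 = 13

13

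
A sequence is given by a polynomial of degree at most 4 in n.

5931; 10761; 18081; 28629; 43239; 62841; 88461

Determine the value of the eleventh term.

D1: 4830 , 7320 , 10548 , 14610 , 19602 , 25620
D2: 2490 , 3228 , 4062 , 4992 , 6018
D3: 738 , 834 , 930 , 1026
D4: 96 , 96 , 96
The fourth differences are constant (96).
1026 + 96 = 1122;  6018 + 1122 = 7140;  25620 + 7140 = 32760;  88461 + 32760 = 121221
1122 + 96 = 1218;  7140 + 1218 = 8358;  32760 + 8358 = 41118;  121221 + 41118 = 162339
1218 + 96 = 1314;  8358 + 1314 = 9672;  41118 + 9672 = 50790;  162339 + 50790 = 213129
1314 + 96 = 1410;  9672 + 1410 = 11082;  50790 + 11082 = 61872;  213129 + 61872 = 275001

275001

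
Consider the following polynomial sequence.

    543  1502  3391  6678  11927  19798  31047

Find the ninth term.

67183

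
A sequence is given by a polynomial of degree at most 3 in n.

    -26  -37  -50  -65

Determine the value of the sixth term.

Δ: -11, -13, -15
Δ²: -2, -2
Constant second difference = -2, so extend:
-15 − 2 = -17;  -65 − 17 = -82
-17 − 2 = -19;  -82 − 19 = -101

-101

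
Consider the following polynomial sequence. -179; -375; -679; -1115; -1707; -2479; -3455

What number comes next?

-4659

Δ: -196, -304, -436, -592, -772, -976
Δ²: -108, -132, -156, -180, -204
Δ³: -24, -24, -24, -24
The third differences are constant (-24).
-204 − 24 = -228;  -976 − 228 = -1204;  -3455 − 1204 = -4659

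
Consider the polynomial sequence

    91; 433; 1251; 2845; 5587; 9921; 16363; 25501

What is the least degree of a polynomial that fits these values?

First differences: 342, 818, 1594, 2742, 4334, 6442, 9138
Second differences: 476, 776, 1148, 1592, 2108, 2696
Third differences: 300, 372, 444, 516, 588
Fourth differences: 72, 72, 72, 72
The fourth differences are constant, so the polynomial has degree 4.

4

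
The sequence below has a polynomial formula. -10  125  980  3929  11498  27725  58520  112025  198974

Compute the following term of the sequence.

First differences: 135, 855, 2949, 7569, 16227, 30795, 53505, 86949
Second differences: 720, 2094, 4620, 8658, 14568, 22710, 33444
Third differences: 1374, 2526, 4038, 5910, 8142, 10734
Fourth differences: 1152, 1512, 1872, 2232, 2592
Fifth differences: 360, 360, 360, 360
The fifth differences are constant (360).
2592 + 360 = 2952;  10734 + 2952 = 13686;  33444 + 13686 = 47130;  86949 + 47130 = 134079;  198974 + 134079 = 333053

333053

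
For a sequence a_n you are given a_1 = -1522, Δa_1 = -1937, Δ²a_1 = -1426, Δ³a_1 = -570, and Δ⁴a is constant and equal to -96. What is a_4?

Build the table forward from the leading diagonal:
Fourth differences: -96  -96  -96  -96
Third differences: -570  -666  -762  -858
Second differences: -1426  -1996  -2662  -3424
First differences: -1937  -3363  -5359  -8021
a: -1522  -3459  -6822  -12181

-12181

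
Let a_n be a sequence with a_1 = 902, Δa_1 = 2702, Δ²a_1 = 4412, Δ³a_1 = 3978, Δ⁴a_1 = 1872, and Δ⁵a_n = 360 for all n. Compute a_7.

193094

Build the table forward from the leading diagonal:
Δ⁵: 360  360  360  360  360  360  360
Δ⁴: 1872  2232  2592  2952  3312  3672  4032
Δ³: 3978  5850  8082  10674  13626  16938  20610
Δ²: 4412  8390  14240  22322  32996  46622  63560
Δ: 2702  7114  15504  29744  52066  85062  131684
a: 902  3604  10718  26222  55966  108032  193094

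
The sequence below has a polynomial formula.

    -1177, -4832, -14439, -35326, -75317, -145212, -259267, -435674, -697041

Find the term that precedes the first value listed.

-3655  -9607  -20887  -39991  -69895  -114055  -176407  -261367
-5952  -11280  -19104  -29904  -44160  -62352  -84960
-5328  -7824  -10800  -14256  -18192  -22608
-2496  -2976  -3456  -3936  -4416
-480  -480  -480  -480
The fifth differences are constant at -480.
Work back: -2496 + 480 = -2016;  -5328 + 2016 = -3312;  -5952 + 3312 = -2640;  -3655 + 2640 = -1015;  -1177 + 1015 = -162

-162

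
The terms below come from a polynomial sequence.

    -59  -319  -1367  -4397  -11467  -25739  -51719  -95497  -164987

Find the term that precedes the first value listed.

-17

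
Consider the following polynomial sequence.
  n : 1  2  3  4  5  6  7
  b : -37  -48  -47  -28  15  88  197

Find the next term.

Δ: -11  1  19  43  73  109
Δ²: 12  18  24  30  36
Δ³: 6  6  6  6
Constant third difference = 6, so extend:
36 + 6 = 42;  109 + 42 = 151;  197 + 151 = 348

348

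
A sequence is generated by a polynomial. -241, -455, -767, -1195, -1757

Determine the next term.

-2471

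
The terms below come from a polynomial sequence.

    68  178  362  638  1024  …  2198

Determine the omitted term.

Using the first 5 terms:
First differences: 110, 184, 276, 386
Second differences: 74, 92, 110
Third differences: 18, 18
Constant third difference = 18.
Extend forward: 110 + 18 = 128;  386 + 128 = 514;  1024 + 514 = 1538

1538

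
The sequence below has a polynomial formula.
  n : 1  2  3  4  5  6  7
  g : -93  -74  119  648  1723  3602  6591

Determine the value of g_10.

D1: 19 , 193 , 529 , 1075 , 1879 , 2989
D2: 174 , 336 , 546 , 804 , 1110
D3: 162 , 210 , 258 , 306
D4: 48 , 48 , 48
Fourth differences constant at 48.
306 + 48 = 354;  1110 + 354 = 1464;  2989 + 1464 = 4453;  6591 + 4453 = 11044
354 + 48 = 402;  1464 + 402 = 1866;  4453 + 1866 = 6319;  11044 + 6319 = 17363
402 + 48 = 450;  1866 + 450 = 2316;  6319 + 2316 = 8635;  17363 + 8635 = 25998

25998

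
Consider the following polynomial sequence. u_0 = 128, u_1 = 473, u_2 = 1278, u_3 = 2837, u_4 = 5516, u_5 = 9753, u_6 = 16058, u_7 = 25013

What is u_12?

134948

D1: 345, 805, 1559, 2679, 4237, 6305, 8955
D2: 460, 754, 1120, 1558, 2068, 2650
D3: 294, 366, 438, 510, 582
D4: 72, 72, 72, 72
Constant fourth difference = 72, so extend:
582 + 72 = 654;  2650 + 654 = 3304;  8955 + 3304 = 12259;  25013 + 12259 = 37272
654 + 72 = 726;  3304 + 726 = 4030;  12259 + 4030 = 16289;  37272 + 16289 = 53561
726 + 72 = 798;  4030 + 798 = 4828;  16289 + 4828 = 21117;  53561 + 21117 = 74678
798 + 72 = 870;  4828 + 870 = 5698;  21117 + 5698 = 26815;  74678 + 26815 = 101493
870 + 72 = 942;  5698 + 942 = 6640;  26815 + 6640 = 33455;  101493 + 33455 = 134948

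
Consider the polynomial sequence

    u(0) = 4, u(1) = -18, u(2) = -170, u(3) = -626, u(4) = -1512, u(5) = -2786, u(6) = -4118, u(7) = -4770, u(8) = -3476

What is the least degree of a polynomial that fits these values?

Δ: -22, -152, -456, -886, -1274, -1332, -652, 1294
Δ²: -130, -304, -430, -388, -58, 680, 1946
Δ³: -174, -126, 42, 330, 738, 1266
Δ⁴: 48, 168, 288, 408, 528
Δ⁵: 120, 120, 120, 120
The fifth differences are constant, so the polynomial has degree 5.

5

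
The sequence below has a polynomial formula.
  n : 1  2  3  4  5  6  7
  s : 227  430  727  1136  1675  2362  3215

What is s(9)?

D1: 203, 297, 409, 539, 687, 853
D2: 94, 112, 130, 148, 166
D3: 18, 18, 18, 18
Third differences constant at 18.
166 + 18 = 184;  853 + 184 = 1037;  3215 + 1037 = 4252
184 + 18 = 202;  1037 + 202 = 1239;  4252 + 1239 = 5491

5491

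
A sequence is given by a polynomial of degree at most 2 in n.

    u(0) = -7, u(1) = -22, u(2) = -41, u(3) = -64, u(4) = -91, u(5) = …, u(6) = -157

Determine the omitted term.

Using the first 5 terms:
D1: -15  -19  -23  -27
D2: -4  -4  -4
Constant second difference = -4.
Extend forward: -27 − 4 = -31;  -91 − 31 = -122

-122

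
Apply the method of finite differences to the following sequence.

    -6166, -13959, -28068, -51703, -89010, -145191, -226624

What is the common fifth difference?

-120

D1: -7793, -14109, -23635, -37307, -56181, -81433
D2: -6316, -9526, -13672, -18874, -25252
D3: -3210, -4146, -5202, -6378
D4: -936, -1056, -1176
D5: -120, -120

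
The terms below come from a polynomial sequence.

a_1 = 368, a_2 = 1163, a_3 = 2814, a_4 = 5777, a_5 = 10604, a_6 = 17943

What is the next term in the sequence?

First differences: 795 , 1651 , 2963 , 4827 , 7339
Second differences: 856 , 1312 , 1864 , 2512
Third differences: 456 , 552 , 648
Fourth differences: 96 , 96
The fourth differences are constant (96).
648 + 96 = 744;  2512 + 744 = 3256;  7339 + 3256 = 10595;  17943 + 10595 = 28538

28538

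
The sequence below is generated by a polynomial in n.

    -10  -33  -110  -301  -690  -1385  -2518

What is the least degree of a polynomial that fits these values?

4

-23, -77, -191, -389, -695, -1133
-54, -114, -198, -306, -438
-60, -84, -108, -132
-24, -24, -24
The fourth differences are constant, so the polynomial has degree 4.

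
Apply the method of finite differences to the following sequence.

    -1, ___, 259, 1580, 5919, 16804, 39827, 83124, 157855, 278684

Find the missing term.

12

Using the last 8 terms:
Δ: 1321, 4339, 10885, 23023, 43297, 74731, 120829
Δ²: 3018, 6546, 12138, 20274, 31434, 46098
Δ³: 3528, 5592, 8136, 11160, 14664
Δ⁴: 2064, 2544, 3024, 3504
Δ⁵: 480, 480, 480
Constant fifth difference = 480.
Extend backward: 2064 − 480 = 1584;  3528 − 1584 = 1944;  3018 − 1944 = 1074;  1321 − 1074 = 247;  259 − 247 = 12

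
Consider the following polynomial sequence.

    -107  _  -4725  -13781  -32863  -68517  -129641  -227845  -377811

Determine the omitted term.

-1141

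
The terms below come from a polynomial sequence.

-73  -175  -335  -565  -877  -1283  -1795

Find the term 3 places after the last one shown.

-4087

Δ: -102, -160, -230, -312, -406, -512
Δ²: -58, -70, -82, -94, -106
Δ³: -12, -12, -12, -12
Constant third difference = -12, so extend:
-106 − 12 = -118;  -512 − 118 = -630;  -1795 − 630 = -2425
-118 − 12 = -130;  -630 − 130 = -760;  -2425 − 760 = -3185
-130 − 12 = -142;  -760 − 142 = -902;  -3185 − 902 = -4087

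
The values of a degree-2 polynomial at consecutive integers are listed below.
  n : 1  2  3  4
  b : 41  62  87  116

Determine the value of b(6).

Δ: 21 , 25 , 29
Δ²: 4 , 4
The second differences are constant (4).
29 + 4 = 33;  116 + 33 = 149
33 + 4 = 37;  149 + 37 = 186

186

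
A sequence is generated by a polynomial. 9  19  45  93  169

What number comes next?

First differences: 10 , 26 , 48 , 76
Second differences: 16 , 22 , 28
Third differences: 6 , 6
The third differences are constant (6).
28 + 6 = 34;  76 + 34 = 110;  169 + 110 = 279

279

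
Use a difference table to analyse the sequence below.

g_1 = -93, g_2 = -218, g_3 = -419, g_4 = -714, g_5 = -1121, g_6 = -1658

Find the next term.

-2343

Δ: -125, -201, -295, -407, -537
Δ²: -76, -94, -112, -130
Δ³: -18, -18, -18
Third differences constant at -18.
-130 − 18 = -148;  -537 − 148 = -685;  -1658 − 685 = -2343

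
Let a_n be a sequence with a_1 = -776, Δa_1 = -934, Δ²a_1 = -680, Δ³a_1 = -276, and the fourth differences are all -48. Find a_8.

-32934

Build the table forward from the leading diagonal:
D4: -48, -48, -48, -48, -48, -48, -48, -48
D3: -276, -324, -372, -420, -468, -516, -564, -612
D2: -680, -956, -1280, -1652, -2072, -2540, -3056, -3620
D1: -934, -1614, -2570, -3850, -5502, -7574, -10114, -13170
a: -776, -1710, -3324, -5894, -9744, -15246, -22820, -32934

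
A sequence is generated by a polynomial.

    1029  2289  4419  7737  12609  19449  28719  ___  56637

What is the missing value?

Using the first 7 terms:
Δ: 1260  2130  3318  4872  6840  9270
Δ²: 870  1188  1554  1968  2430
Δ³: 318  366  414  462
Δ⁴: 48  48  48
Constant fourth difference = 48.
Extend forward: 462 + 48 = 510;  2430 + 510 = 2940;  9270 + 2940 = 12210;  28719 + 12210 = 40929

40929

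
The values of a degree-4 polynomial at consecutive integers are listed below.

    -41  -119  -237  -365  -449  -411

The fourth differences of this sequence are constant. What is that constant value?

24

First differences: -78, -118, -128, -84, 38
Second differences: -40, -10, 44, 122
Third differences: 30, 54, 78
Fourth differences: 24, 24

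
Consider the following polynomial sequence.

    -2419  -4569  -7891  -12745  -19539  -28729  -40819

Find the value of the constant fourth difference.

Δ: -2150, -3322, -4854, -6794, -9190, -12090
Δ²: -1172, -1532, -1940, -2396, -2900
Δ³: -360, -408, -456, -504
Δ⁴: -48, -48, -48

-48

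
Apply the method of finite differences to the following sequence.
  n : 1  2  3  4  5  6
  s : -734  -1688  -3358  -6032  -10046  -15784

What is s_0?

-256

-954  -1670  -2674  -4014  -5738
-716  -1004  -1340  -1724
-288  -336  -384
-48  -48
The fourth differences are constant at -48.
Work back: -288 + 48 = -240;  -716 + 240 = -476;  -954 + 476 = -478;  -734 + 478 = -256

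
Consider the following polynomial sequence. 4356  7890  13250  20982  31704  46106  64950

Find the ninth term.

D1: 3534  5360  7732  10722  14402  18844
D2: 1826  2372  2990  3680  4442
D3: 546  618  690  762
D4: 72  72  72
Constant fourth difference = 72, so extend:
762 + 72 = 834;  4442 + 834 = 5276;  18844 + 5276 = 24120;  64950 + 24120 = 89070
834 + 72 = 906;  5276 + 906 = 6182;  24120 + 6182 = 30302;  89070 + 30302 = 119372

119372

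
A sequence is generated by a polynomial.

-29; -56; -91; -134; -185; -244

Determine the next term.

-311

Δ: -27  -35  -43  -51  -59
Δ²: -8  -8  -8  -8
Constant second difference = -8, so extend:
-59 − 8 = -67;  -244 − 67 = -311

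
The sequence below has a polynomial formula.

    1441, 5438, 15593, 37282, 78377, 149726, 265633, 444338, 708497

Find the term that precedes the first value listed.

Δ: 3997  10155  21689  41095  71349  115907  178705  264159
Δ²: 6158  11534  19406  30254  44558  62798  85454
Δ³: 5376  7872  10848  14304  18240  22656
Δ⁴: 2496  2976  3456  3936  4416
Δ⁵: 480  480  480  480
The fifth differences are constant at 480.
Work back: 2496 − 480 = 2016;  5376 − 2016 = 3360;  6158 − 3360 = 2798;  3997 − 2798 = 1199;  1441 − 1199 = 242

242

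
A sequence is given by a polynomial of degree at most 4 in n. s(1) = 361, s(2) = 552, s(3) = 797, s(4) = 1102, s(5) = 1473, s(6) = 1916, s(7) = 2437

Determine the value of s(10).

4528

191, 245, 305, 371, 443, 521
54, 60, 66, 72, 78
6, 6, 6, 6
The third differences are constant (6).
78 + 6 = 84;  521 + 84 = 605;  2437 + 605 = 3042
84 + 6 = 90;  605 + 90 = 695;  3042 + 695 = 3737
90 + 6 = 96;  695 + 96 = 791;  3737 + 791 = 4528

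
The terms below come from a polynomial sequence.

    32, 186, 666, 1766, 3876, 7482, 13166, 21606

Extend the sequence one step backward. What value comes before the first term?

6

D1: 154  480  1100  2110  3606  5684  8440
D2: 326  620  1010  1496  2078  2756
D3: 294  390  486  582  678
D4: 96  96  96  96
The fourth differences are constant at 96.
Work back: 294 − 96 = 198;  326 − 198 = 128;  154 − 128 = 26;  32 − 26 = 6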